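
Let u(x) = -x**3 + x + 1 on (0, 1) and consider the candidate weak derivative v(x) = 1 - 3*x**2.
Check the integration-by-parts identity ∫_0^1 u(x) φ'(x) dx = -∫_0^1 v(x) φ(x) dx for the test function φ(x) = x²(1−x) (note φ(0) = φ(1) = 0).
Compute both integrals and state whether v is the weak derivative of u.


LHS = 1/60, RHS = 1/60. Yes, v = u' weakly.

u(x) = -x**3 + x + 1, classical derivative u'(x) = 1 - 3*x**2.
φ(x) = x²(1−x), so φ'(x) = x*(2 - 3*x).
Note φ(0) = φ(1) = 0, so the boundary term u·φ vanishes.
LHS = ∫_0^1 u(x) φ'(x) dx = ∫_0^1 (3*x^5 - 2*x^4 - 3*x^3 - x^2 + 2*x) dx. Term by term:
  ∫_0^1 3*x^5 dx = 1/2;  ∫_0^1 -2*x^4 dx = -2/5;  ∫_0^1 -3*x^3 dx = -3/4;
  ∫_0^1 -x^2 dx = -1/3;  ∫_0^1 2*x dx = 1.
Sum: 1/2 − 2/5 − 3/4 − 1/3 + 1 = 1/60.
So LHS = 1/60.
∫_0^1 v(x) φ(x) dx = ∫_0^1 (3*x^5 - 3*x^4 - x^3 + x^2) dx. Term by term:
  ∫_0^1 3*x^5 dx = 1/2;  ∫_0^1 -3*x^4 dx = -3/5;  ∫_0^1 -x^3 dx = -1/4;
  ∫_0^1 x^2 dx = 1/3.
Sum: 1/2 − 3/5 − 1/4 + 1/3 = -1/60.
So RHS = -∫_0^1 v(x) φ(x) dx = 1/60.
LHS = RHS, so the identity holds for this test φ.
Moreover u is smooth here and v(x) = u'(x) = 1 - 3*x**2 pointwise, so the identity holds for every test function. Hence v is the weak derivative of u.


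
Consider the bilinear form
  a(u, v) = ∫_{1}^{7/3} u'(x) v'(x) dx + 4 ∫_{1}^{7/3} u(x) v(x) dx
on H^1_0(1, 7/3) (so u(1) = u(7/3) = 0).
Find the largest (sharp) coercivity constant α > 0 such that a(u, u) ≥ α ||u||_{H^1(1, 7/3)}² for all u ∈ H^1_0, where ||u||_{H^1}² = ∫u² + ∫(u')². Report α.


α = 1

Coercivity of a(·,·) on H^1_0(1, 7/3) means a(u, u) ≥ α ||u||_{H^1}² for every u ∈ H^1_0.
The interval has length L = 4/3, and Poincaré/coercivity depend only on L. Here a(u, u) = ∫(u')² + (4)·∫u².
Here c = 4 ≥ 1, so a(u,u) = ∫(u')² + c∫u² ≥ ∫(u')² + ∫u² = ||u||_{H^1}², i.e. α = 1 works. No larger α is possible: a(u,u) ≥ α||u||_{H^1}² means (1−α)∫(u')² ≥ (α−c)∫u², and for the modes u_n = sin(nπ(x−x₀)/L) (x₀ the left endpoint) one has ∫u_n²/∫(u_n')² = (L/(nπ))² → 0, so a(u_n,u_n)/||u_n||_{H^1}² → 1. Hence the optimal constant is α = 1.
Therefore α = 1.


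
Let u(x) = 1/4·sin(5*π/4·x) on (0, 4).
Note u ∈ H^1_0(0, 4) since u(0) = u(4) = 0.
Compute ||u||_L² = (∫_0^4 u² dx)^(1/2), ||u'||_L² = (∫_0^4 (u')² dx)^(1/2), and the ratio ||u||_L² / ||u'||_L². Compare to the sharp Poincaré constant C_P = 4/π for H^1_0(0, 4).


||u||_L² / ||u'||_L² = 4/(5*π) < C_P = 4/π.

u(x) = 1/4·sin(5*π/4·x), so u'(x) = 5*π*cos(5*π*x/4)/16.
Writing u(x) = A·sin(kπx/L) with A = 1/4 and k = 5, use ∫_0^L sin²(kπx/L) dx = L/2 and ∫_0^L cos²(kπx/L) dx = L/2.
u² = 1/16·sin²(5*π/4·x) and (u')² = 25*π^2/256·cos²(5*π/4·x), and each of sin², cos² integrates to L/2 = 2 over (0, 4).
∫_0^4 u² dx = 1/8, so ||u||_L² = sqrt(2)/4.
∫_0^4 (u')² dx = 25*π^2/128, so ||u'||_L² = 5*sqrt(2)*π/16.
Ratio ||u||_L² / ||u'||_L² = 4/(5*π).
Sharp Poincaré constant on H^1_0(0, 4) is C_P = L/π = 4/π, achieved by sin(π/4·x).
This is the k = 5 harmonic; the ratio L/(kπ) is strictly less than C_P = L/π, consistent with the sharp inequality ||u||_L² ≤ C_P ||u'||_L².


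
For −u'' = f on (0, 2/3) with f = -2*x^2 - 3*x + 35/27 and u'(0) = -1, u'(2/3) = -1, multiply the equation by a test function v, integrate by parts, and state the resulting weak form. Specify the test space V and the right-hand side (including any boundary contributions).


V = H^1(0, 2/3) (v unrestricted at boundary; u is determined up to an additive constant); weak form: ∫_0^2/3 u'v' dx = ∫_0^2/3 (-2*x^2 - 3*x + 35/27) v dx − v(2/3) + v(0) for all v ∈ V.

Multiply both sides by a test function v and integrate from 0 to 2/3:
  ∫_0^2/3 −u''(x) v(x) dx = ∫_0^2/3 f(x) v(x) dx.
Integrate the LHS by parts once:
  ∫_0^2/3 −u'' v dx = −[u'(x) v(x)]_0^2/3 + ∫_0^2/3 u'(x) v'(x) dx.
Thus ∫_0^2/3 u'(x) v'(x) dx = ∫_0^2/3 f(x) v(x) dx + [u'(x) v(x)]_0^2/3.
Choose V so that boundary terms are either known or forced to vanish.
u has inhomogeneous Neumann u'(0) = -1, u'(2/3) = -1. [u' v]_0^2/3 = (-1)·v(2/3) − (-1)·v(0) = − v(2/3) + v(0). Take V = H^1(0, 2/3); boundary term becomes part of RHS.
Weak formulation: find u (satisfying any essential BC) such that ∫_0^2/3 u'(x) v'(x) dx = ∫_0^2/3 f v dx − v(2/3) + v(0) for all v ∈ V (Neumann data are natural BCs: they enter the RHS as boundary terms).
Substituting f(x) = -2*x^2 - 3*x + 35/27, the right-hand side is ∫_0^2/3 (-2*x^2 - 3*x + 35/27) v dx − v(2/3) + v(0).
Compatibility check (pure Neumann): taking v ≡ 1 ∈ V gives 0 = ∫_0^2/3 f dx + (-1) − (-1), i.e. ∫_0^2/3 f dx must equal u'(0) − u'(2/3) = 0. Indeed ∫_0^2/3 (-2*x^2 - 3*x + 35/27) dx = 0, so the data are compatible. The solution is then unique only up to an additive constant (fix it e.g. by requiring ∫_0^2/3 u dx = 0).


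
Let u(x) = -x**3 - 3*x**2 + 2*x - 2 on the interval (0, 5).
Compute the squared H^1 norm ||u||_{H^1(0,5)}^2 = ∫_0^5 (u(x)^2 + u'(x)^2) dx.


||u||_{H^1}^2 = 865565/21

The H^1 norm (squared) on an interval (0, L) is
  ||u||_{H^1}^2 = ∫_0^L u(x)^2 dx + ∫_0^L u'(x)^2 dx.
Compute u'(x) = -3*x**2 - 6*x + 2.
Then u(x)^2 = x**6 + 6*x**5 + 5*x**4 - 8*x**3 + 16*x**2 - 8*x + 4 and u'(x)^2 = 9*x**4 + 36*x**3 + 24*x**2 - 24*x + 4.
Integrate each monomial from 0 to 5 using ∫_0^5 c·x^n dx = c·5^(n+1)/(n+1):
  ∫_0^5 u(x)^2 dx = ∫_0^5 (x^6 + 6*x^5 + 5*x^4 - 8*x^3 + 16*x^2 - 8*x + 4) dx. Term by term:
    ∫_0^5 x^6 dx = 78125/7;  ∫_0^5 6*x^5 dx = 15625;  ∫_0^5 5*x^4 dx = 3125;
    ∫_0^5 -8*x^3 dx = -1250;  ∫_0^5 16*x^2 dx = 2000/3;  ∫_0^5 -8*x dx = -100;
    ∫_0^5 4 dx = 20.
  Sum: 78125/7 + 15625 + 3125 − 1250 + 2000/3 − 100 + 20 = 614195/21.
  ∫_0^5 u'(x)^2 dx = ∫_0^5 (9*x^4 + 36*x^3 + 24*x^2 - 24*x + 4) dx. Term by term:
    ∫_0^5 9*x^4 dx = 5625;  ∫_0^5 36*x^3 dx = 5625;  ∫_0^5 24*x^2 dx = 1000;
    ∫_0^5 -24*x dx = -300;  ∫_0^5 4 dx = 20.
  Sum: 5625 + 5625 + 1000 − 300 + 20 = 11970.
Adding: ||u||_{H^1}^2 = 614195/21 + 11970 = 865565/21.


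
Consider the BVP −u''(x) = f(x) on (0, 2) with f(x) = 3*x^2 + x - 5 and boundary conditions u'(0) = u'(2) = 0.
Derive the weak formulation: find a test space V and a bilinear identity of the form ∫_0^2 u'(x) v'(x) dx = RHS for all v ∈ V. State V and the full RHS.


V = H^1(0, 2) (no boundary constraint on v; u is determined up to an additive constant); weak form: ∫_0^2 u'v' dx = ∫_0^2 (3*x^2 + x - 5) v dx for all v ∈ V.

Multiply both sides by a test function v and integrate from 0 to 2:
  ∫_0^2 −u''(x) v(x) dx = ∫_0^2 f(x) v(x) dx.
Integrate the LHS by parts once:
  ∫_0^2 −u'' v dx = −[u'(x) v(x)]_0^2 + ∫_0^2 u'(x) v'(x) dx.
Thus ∫_0^2 u'(x) v'(x) dx = ∫_0^2 f(x) v(x) dx + [u'(x) v(x)]_0^2.
Choose V so that boundary terms are either known or forced to vanish.
u has homogeneous Neumann: u'(0) = u'(2) = 0. So [u' v]_0^2 = 0·v(2) − 0·v(0) = 0 for any v; take V = H^1(0, 2).
Weak formulation: find u (satisfying any essential BC) such that ∫_0^2 u'(x) v'(x) dx = ∫_0^2 f v dx for all v ∈ V (homogeneous Neumann, so boundary terms vanish).
Substituting f(x) = 3*x^2 + x - 5, the right-hand side is ∫_0^2 (3*x^2 + x - 5) v dx.
Compatibility check (pure Neumann): taking v ≡ 1 ∈ V gives 0 = ∫_0^2 f dx + (0) − (0), i.e. ∫_0^2 f dx must equal u'(0) − u'(2) = 0. Indeed ∫_0^2 (3*x^2 + x - 5) dx = 0, so the data are compatible. The solution is then unique only up to an additive constant (fix it e.g. by requiring ∫_0^2 u dx = 0).


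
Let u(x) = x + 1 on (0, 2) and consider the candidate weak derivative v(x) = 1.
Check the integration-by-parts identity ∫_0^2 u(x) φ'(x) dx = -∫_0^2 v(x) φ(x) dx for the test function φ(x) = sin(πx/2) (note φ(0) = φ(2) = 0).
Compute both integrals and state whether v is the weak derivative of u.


LHS = -4/π, RHS = -4/π. Yes, v = u' weakly.

u(x) = x + 1, classical derivative u'(x) = 1.
φ(x) = sin(πx/2), so φ'(x) = π*cos(π*x/2)/2.
Note φ(0) = φ(2) = 0, so the boundary term u·φ vanishes.
LHS = ∫_0^2 u(x) φ'(x) dx = ∫_0^2 (π*x*cos(π*x/2)/2 + π*cos(π*x/2)/2) dx. Term by term:
  ∫_0^2 π*cos(π*x/2)/2 dx = 0;  ∫_0^2 π*x*cos(π*x/2)/2 dx = -4/π.
Sum: 0 − 4/π = -4/π.
So LHS = -4/π.
∫_0^2 v(x) φ(x) dx = ∫_0^2 (sin(π*x/2)) dx. Term by term:
  ∫_0^2 sin(π*x/2) dx = 4/π.
So RHS = -∫_0^2 v(x) φ(x) dx = -4/π.
LHS = RHS, so the identity holds for this test φ.
Moreover u is smooth here and v(x) = u'(x) = 1 pointwise, so the identity holds for every test function. Hence v is the weak derivative of u.


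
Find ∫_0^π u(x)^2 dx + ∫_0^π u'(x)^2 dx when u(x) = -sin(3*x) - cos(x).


||u||_{H^1(0,π)}^2 = 6*π

u'(x) = sin(x) - 3*cos(3*x).
Expand u² and (u')² and integrate term by term on (0, π), using: for integers n ≥ 1, ∫_0^π sin²(nx) dx = ∫_0^π cos²(nx) dx = π/2; for n ≠ n', ∫_0^π sin(nx)sin(n'x) dx = ∫_0^π cos(nx)cos(n'x) dx = 0; and by product-to-sum, ∫_0^π sin(nx)cos(n'x) dx = ½∫_0^π [sin((n+n')x) + sin((n−n')x)] dx, which is 0 when n+n' is even and 2n/(n²−n'²) when n+n' is odd (it need not vanish on (0, π)).
  u² squared terms: (-1)²·∫cos(x)² dx = 1·π/2 = π/2;  (-1)²·∫sin(3x)² dx = 1·π/2 = π/2.
  u² cross terms: 2·(-1)·(-1)·∫cos(x)·sin(3x) dx = 2·(0) = 0.
  So ∫_0^π u² dx = π/2 + π/2 + 0 = π.
  (u')² squared terms: (-3)²·∫cos(3x)² dx = 9·π/2 = 9*π/2;  (1)²·∫sin(x)² dx = 1·π/2 = π/2.
  (u')² cross terms: 2·(-3)·(1)·∫cos(3x)·sin(x) dx = -6·(0) = 0.
  So ∫_0^π (u')² dx = 9*π/2 + π/2 + 0 = 5*π.
||u||_{H^1}^2 = (π) + (5*π) = 6*π.


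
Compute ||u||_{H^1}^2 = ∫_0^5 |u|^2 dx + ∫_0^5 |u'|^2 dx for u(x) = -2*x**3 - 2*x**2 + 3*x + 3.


||u||_{H^1}^2 = 600480/7

The H^1 norm (squared) on an interval (0, L) is
  ||u||_{H^1}^2 = ∫_0^L u(x)^2 dx + ∫_0^L u'(x)^2 dx.
Compute u'(x) = -6*x**2 - 4*x + 3.
Then u(x)^2 = 4*x**6 + 8*x**5 - 8*x**4 - 24*x**3 - 3*x**2 + 18*x + 9 and u'(x)^2 = 36*x**4 + 48*x**3 - 20*x**2 - 24*x + 9.
Integrate each monomial from 0 to 5 using ∫_0^5 c·x^n dx = c·5^(n+1)/(n+1):
  ∫_0^5 u(x)^2 dx = ∫_0^5 (4*x^6 + 8*x^5 - 8*x^4 - 24*x^3 - 3*x^2 + 18*x + 9) dx. Term by term:
    ∫_0^5 4*x^6 dx = 312500/7;  ∫_0^5 8*x^5 dx = 62500/3;  ∫_0^5 -8*x^4 dx = -5000;
    ∫_0^5 -24*x^3 dx = -3750;  ∫_0^5 -3*x^2 dx = -125;  ∫_0^5 18*x dx = 225;
    ∫_0^5 9 dx = 45.
  Sum: 312500/7 + 62500/3 − 5000 − 3750 − 125 + 225 + 45 = 1194295/21.
  ∫_0^5 u'(x)^2 dx = ∫_0^5 (36*x^4 + 48*x^3 - 20*x^2 - 24*x + 9) dx. Term by term:
    ∫_0^5 36*x^4 dx = 22500;  ∫_0^5 48*x^3 dx = 7500;  ∫_0^5 -20*x^2 dx = -2500/3;
    ∫_0^5 -24*x dx = -300;  ∫_0^5 9 dx = 45.
  Sum: 22500 + 7500 − 2500/3 − 300 + 45 = 86735/3.
Adding: ||u||_{H^1}^2 = 1194295/21 + 86735/3 = 600480/7.


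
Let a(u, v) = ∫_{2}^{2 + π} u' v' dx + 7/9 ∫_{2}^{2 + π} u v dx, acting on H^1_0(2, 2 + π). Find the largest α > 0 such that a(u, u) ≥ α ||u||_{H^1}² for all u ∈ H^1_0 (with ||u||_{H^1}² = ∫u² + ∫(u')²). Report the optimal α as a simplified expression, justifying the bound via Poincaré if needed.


α = 8/9

Coercivity of a(·,·) on H^1_0(2, 2 + π) means a(u, u) ≥ α ||u||_{H^1}² for every u ∈ H^1_0.
The interval has length L = π, and Poincaré/coercivity depend only on L. Here a(u, u) = ∫(u')² + (7/9)·∫u².
Here 0 < c = 7/9 < 1. The condition a(u,u) ≥ α||u||_{H^1}² reads (1−α)∫(u')² ≥ (α−c)∫u². Any admissible α is ≤ 1 (rapidly oscillating u have ∫u²/∫(u')² → 0), and α = 1 would force 0 ≥ (1−c)∫u², impossible since c < 1; so 1−α > 0. By the sharp Poincaré inequality on H^1_0 of an interval of length L, ∫(u')² ≥ (π/L)²∫u² with equality for the first sine mode sin(π(x−x₀)/L) (x₀ the left endpoint), so the inequality holds for all u iff (1−α)(π/L)² ≥ α − c, i.e. α ≤ ((π/L)² + c)/((π/L)² + 1) = (1 + c(L/π)²)/(1 + (L/π)²). With (π/L)² = 1 and c = 7/9, the largest admissible constant is α = ((π/L)² + c)/((π/L)² + 1).
Simplifying, α = 8/9.


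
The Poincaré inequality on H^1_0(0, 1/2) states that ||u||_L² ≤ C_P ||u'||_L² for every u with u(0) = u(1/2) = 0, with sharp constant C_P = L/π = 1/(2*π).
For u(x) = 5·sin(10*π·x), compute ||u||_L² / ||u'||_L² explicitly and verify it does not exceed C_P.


||u||_L² / ||u'||_L² = 1/(10*π) < C_P = 1/(2*π).

u(x) = 5·sin(10*π·x), so u'(x) = 50*π*cos(10*π*x).
Writing u(x) = A·sin(kπx/L) with A = 5 and k = 5, use ∫_0^L sin²(kπx/L) dx = L/2 and ∫_0^L cos²(kπx/L) dx = L/2.
u² = 25·sin²(10*π·x) and (u')² = 2500*π^2·cos²(10*π·x), and each of sin², cos² integrates to L/2 = 1/4 over (0, 1/2).
∫_0^1/2 u² dx = 25/4, so ||u||_L² = 5/2.
∫_0^1/2 (u')² dx = 625*π^2, so ||u'||_L² = 25*π.
Ratio ||u||_L² / ||u'||_L² = 1/(10*π).
Sharp Poincaré constant on H^1_0(0, 1/2) is C_P = L/π = 1/(2*π), achieved by sin(2*π·x).
This is the k = 5 harmonic; the ratio L/(kπ) is strictly less than C_P = L/π, consistent with the sharp inequality ||u||_L² ≤ C_P ||u'||_L².


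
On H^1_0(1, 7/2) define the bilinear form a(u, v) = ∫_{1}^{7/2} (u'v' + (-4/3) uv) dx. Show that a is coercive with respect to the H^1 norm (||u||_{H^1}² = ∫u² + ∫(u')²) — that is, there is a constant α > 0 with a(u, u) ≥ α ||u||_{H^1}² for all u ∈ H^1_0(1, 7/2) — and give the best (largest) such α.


α = 4*(-25 + 3*π^2)/(3*(25 + 4*π^2))

Coercivity of a(·,·) on H^1_0(1, 7/2) means a(u, u) ≥ α ||u||_{H^1}² for every u ∈ H^1_0.
The interval has length L = 5/2, and Poincaré/coercivity depend only on L. Here a(u, u) = ∫(u')² + (-4/3)·∫u².
Here c = -4/3 < 0 with |c| < (π/L)² = 4*π^2/25, so coercivity still holds. The condition a(u,u) ≥ α||u||_{H^1}² reads (1−α)∫(u')² ≥ (α−c)∫u². Any admissible α is ≤ 1 (rapidly oscillating u have ∫u²/∫(u')² → 0), and α = 1 would force 0 ≥ (1−c)∫u², impossible since c < 1; so 1−α > 0. By the sharp Poincaré inequality on H^1_0 of an interval of length L, ∫(u')² ≥ (π/L)²∫u² with equality for the first sine mode sin(π(x−x₀)/L) (x₀ the left endpoint), so the inequality holds for all u iff (1−α)(π/L)² ≥ α − c, i.e. α ≤ ((π/L)² + c)/((π/L)² + 1) = (1 + c(L/π)²)/(1 + (L/π)²). (Direct route, valid since c ≤ 0: Poincaré gives c∫u² ≥ c(L/π)²∫(u')², so a(u,u) ≥ (1 + c(L/π)²)∫(u')², while ||u||_{H^1}² ≤ (1 + (L/π)²)∫(u')²; dividing yields the same α.) With (π/L)² = 4*π^2/25 and c = -4/3, the largest admissible constant is α = ((π/L)² + c)/((π/L)² + 1).
Simplifying, α = 4*(-25 + 3*π^2)/(3*(25 + 4*π^2)).


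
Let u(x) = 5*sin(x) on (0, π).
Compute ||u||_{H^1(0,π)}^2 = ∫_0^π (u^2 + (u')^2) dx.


||u||_{H^1(0,π)}^2 = 25*π

u'(x) = 5*cos(x).
Expand u² and (u')² and integrate term by term on (0, π), using: for integers n ≥ 1, ∫_0^π sin²(nx) dx = ∫_0^π cos²(nx) dx = π/2; for n ≠ n', ∫_0^π sin(nx)sin(n'x) dx = ∫_0^π cos(nx)cos(n'x) dx = 0; and by product-to-sum, ∫_0^π sin(nx)cos(n'x) dx = ½∫_0^π [sin((n+n')x) + sin((n−n')x)] dx, which is 0 when n+n' is even and 2n/(n²−n'²) when n+n' is odd (it need not vanish on (0, π)).
  u² squared terms: (5)²·∫sin(x)² dx = 25·π/2 = 25*π/2.
  So ∫_0^π u² dx = 25*π/2.
  (u')² squared terms: (5)²·∫cos(x)² dx = 25·π/2 = 25*π/2.
  So ∫_0^π (u')² dx = 25*π/2.
||u||_{H^1}^2 = (25*π/2) + (25*π/2) = 25*π.


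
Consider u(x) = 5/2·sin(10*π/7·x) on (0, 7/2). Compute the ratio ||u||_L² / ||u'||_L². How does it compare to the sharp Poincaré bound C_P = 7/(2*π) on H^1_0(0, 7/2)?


||u||_L² / ||u'||_L² = 7/(10*π) < C_P = 7/(2*π).

u(x) = 5/2·sin(10*π/7·x), so u'(x) = 25*π*cos(10*π*x/7)/7.
Writing u(x) = A·sin(kπx/L) with A = 5/2 and k = 5, use ∫_0^L sin²(kπx/L) dx = L/2 and ∫_0^L cos²(kπx/L) dx = L/2.
u² = 25/4·sin²(10*π/7·x) and (u')² = 625*π^2/49·cos²(10*π/7·x), and each of sin², cos² integrates to L/2 = 7/4 over (0, 7/2).
∫_0^7/2 u² dx = 175/16, so ||u||_L² = 5*sqrt(7)/4.
∫_0^7/2 (u')² dx = 625*π^2/28, so ||u'||_L² = 25*sqrt(7)*π/14.
Ratio ||u||_L² / ||u'||_L² = 7/(10*π).
Sharp Poincaré constant on H^1_0(0, 7/2) is C_P = L/π = 7/(2*π), achieved by sin(2*π/7·x).
This is the k = 5 harmonic; the ratio L/(kπ) is strictly less than C_P = L/π, consistent with the sharp inequality ||u||_L² ≤ C_P ||u'||_L².


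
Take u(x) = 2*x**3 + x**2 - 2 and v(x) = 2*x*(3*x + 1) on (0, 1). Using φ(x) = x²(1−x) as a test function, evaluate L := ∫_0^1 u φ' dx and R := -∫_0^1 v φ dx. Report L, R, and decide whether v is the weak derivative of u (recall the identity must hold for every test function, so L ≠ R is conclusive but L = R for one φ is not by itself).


LHS = -3/10, RHS = -3/10. Yes, v = u' weakly.

u(x) = 2*x**3 + x**2 - 2, classical derivative u'(x) = 6*x**2 + 2*x.
φ(x) = x²(1−x), so φ'(x) = x*(2 - 3*x).
Note φ(0) = φ(1) = 0, so the boundary term u·φ vanishes.
LHS = ∫_0^1 u(x) φ'(x) dx = ∫_0^1 (-6*x^5 + x^4 + 2*x^3 + 6*x^2 - 4*x) dx. Term by term:
  ∫_0^1 -6*x^5 dx = -1;  ∫_0^1 x^4 dx = 1/5;  ∫_0^1 2*x^3 dx = 1/2;
  ∫_0^1 6*x^2 dx = 2;  ∫_0^1 -4*x dx = -2.
Sum: -1 + 1/5 + 1/2 + 2 − 2 = -3/10.
So LHS = -3/10.
∫_0^1 v(x) φ(x) dx = ∫_0^1 (-6*x^5 + 4*x^4 + 2*x^3) dx. Term by term:
  ∫_0^1 -6*x^5 dx = -1;  ∫_0^1 4*x^4 dx = 4/5;  ∫_0^1 2*x^3 dx = 1/2.
Sum: -1 + 4/5 + 1/2 = 3/10.
So RHS = -∫_0^1 v(x) φ(x) dx = -3/10.
LHS = RHS, so the identity holds for this test φ.
Moreover u is smooth here and v(x) = u'(x) = 6*x**2 + 2*x pointwise, so the identity holds for every test function. Hence v is the weak derivative of u.


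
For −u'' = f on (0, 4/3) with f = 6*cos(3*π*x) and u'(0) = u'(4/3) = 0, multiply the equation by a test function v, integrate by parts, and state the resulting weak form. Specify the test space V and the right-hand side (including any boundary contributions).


V = H^1(0, 4/3) (no boundary constraint on v; u is determined up to an additive constant); weak form: ∫_0^4/3 u'v' dx = ∫_0^4/3 (6*cos(3*π*x)) v dx for all v ∈ V.

Multiply both sides by a test function v and integrate from 0 to 4/3:
  ∫_0^4/3 −u''(x) v(x) dx = ∫_0^4/3 f(x) v(x) dx.
Integrate the LHS by parts once:
  ∫_0^4/3 −u'' v dx = −[u'(x) v(x)]_0^4/3 + ∫_0^4/3 u'(x) v'(x) dx.
Thus ∫_0^4/3 u'(x) v'(x) dx = ∫_0^4/3 f(x) v(x) dx + [u'(x) v(x)]_0^4/3.
Choose V so that boundary terms are either known or forced to vanish.
u has homogeneous Neumann: u'(0) = u'(4/3) = 0. So [u' v]_0^4/3 = 0·v(4/3) − 0·v(0) = 0 for any v; take V = H^1(0, 4/3).
Weak formulation: find u (satisfying any essential BC) such that ∫_0^4/3 u'(x) v'(x) dx = ∫_0^4/3 f v dx for all v ∈ V (homogeneous Neumann, so boundary terms vanish).
Substituting f(x) = 6*cos(3*π*x), the right-hand side is ∫_0^4/3 (6*cos(3*π*x)) v dx.
Compatibility check (pure Neumann): taking v ≡ 1 ∈ V gives 0 = ∫_0^4/3 f dx + (0) − (0), i.e. ∫_0^4/3 f dx must equal u'(0) − u'(4/3) = 0. Indeed ∫_0^4/3 (6*cos(3*π*x)) dx = 0, so the data are compatible. The solution is then unique only up to an additive constant (fix it e.g. by requiring ∫_0^4/3 u dx = 0).


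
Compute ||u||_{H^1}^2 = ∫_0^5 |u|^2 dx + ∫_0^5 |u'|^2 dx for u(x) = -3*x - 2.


||u||_{H^1}^2 = 590

The H^1 norm (squared) on an interval (0, L) is
  ||u||_{H^1}^2 = ∫_0^L u(x)^2 dx + ∫_0^L u'(x)^2 dx.
Compute u'(x) = -3.
Then u(x)^2 = 9*x**2 + 12*x + 4 and u'(x)^2 = 9.
Integrate each monomial from 0 to 5 using ∫_0^5 c·x^n dx = c·5^(n+1)/(n+1):
  ∫_0^5 u(x)^2 dx = ∫_0^5 (9*x^2 + 12*x + 4) dx. Term by term:
    ∫_0^5 9*x^2 dx = 375;  ∫_0^5 12*x dx = 150;  ∫_0^5 4 dx = 20.
  Sum: 375 + 150 + 20 = 545.
  ∫_0^5 u'(x)^2 dx = ∫_0^5 (9) dx. Term by term:
    ∫_0^5 9 dx = 45.
Adding: ||u||_{H^1}^2 = 545 + 45 = 590.


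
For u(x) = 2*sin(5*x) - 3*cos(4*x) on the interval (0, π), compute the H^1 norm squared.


||u||_{H^1(0,π)}^2 = -680/3 + 257*π/2

u'(x) = 12*sin(4*x) + 10*cos(5*x).
Expand u² and (u')² and integrate term by term on (0, π), using: for integers n ≥ 1, ∫_0^π sin²(nx) dx = ∫_0^π cos²(nx) dx = π/2; for n ≠ n', ∫_0^π sin(nx)sin(n'x) dx = ∫_0^π cos(nx)cos(n'x) dx = 0; and by product-to-sum, ∫_0^π sin(nx)cos(n'x) dx = ½∫_0^π [sin((n+n')x) + sin((n−n')x)] dx, which is 0 when n+n' is even and 2n/(n²−n'²) when n+n' is odd (it need not vanish on (0, π)).
  u² squared terms: (-3)²·∫cos(4x)² dx = 9·π/2 = 9*π/2;  (2)²·∫sin(5x)² dx = 4·π/2 = 2*π.
  u² cross terms: 2·(-3)·(2)·∫cos(4x)·sin(5x) dx = -12·(10/9) = -40/3.
  So ∫_0^π u² dx = 9*π/2 + 2*π − 40/3 = -40/3 + 13*π/2.
  (u')² squared terms: (10)²·∫cos(5x)² dx = 100·π/2 = 50*π;  (12)²·∫sin(4x)² dx = 144·π/2 = 72*π.
  (u')² cross terms: 2·(10)·(12)·∫cos(5x)·sin(4x) dx = 240·(-8/9) = -640/3.
  So ∫_0^π (u')² dx = 50*π + 72*π − 640/3 = -640/3 + 122*π.
||u||_{H^1}^2 = (-40/3 + 13*π/2) + (-640/3 + 122*π) = -680/3 + 257*π/2.


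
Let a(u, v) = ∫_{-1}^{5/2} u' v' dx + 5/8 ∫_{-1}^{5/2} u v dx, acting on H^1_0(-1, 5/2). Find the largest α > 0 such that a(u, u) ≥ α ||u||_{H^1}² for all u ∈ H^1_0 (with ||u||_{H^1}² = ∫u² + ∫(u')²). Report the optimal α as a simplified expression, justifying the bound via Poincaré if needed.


α = (245 + 32*π^2)/(8*(4*π^2 + 49))

Coercivity of a(·,·) on H^1_0(-1, 5/2) means a(u, u) ≥ α ||u||_{H^1}² for every u ∈ H^1_0.
The interval has length L = 7/2, and Poincaré/coercivity depend only on L. Here a(u, u) = ∫(u')² + (5/8)·∫u².
Here 0 < c = 5/8 < 1. The condition a(u,u) ≥ α||u||_{H^1}² reads (1−α)∫(u')² ≥ (α−c)∫u². Any admissible α is ≤ 1 (rapidly oscillating u have ∫u²/∫(u')² → 0), and α = 1 would force 0 ≥ (1−c)∫u², impossible since c < 1; so 1−α > 0. By the sharp Poincaré inequality on H^1_0 of an interval of length L, ∫(u')² ≥ (π/L)²∫u² with equality for the first sine mode sin(π(x−x₀)/L) (x₀ the left endpoint), so the inequality holds for all u iff (1−α)(π/L)² ≥ α − c, i.e. α ≤ ((π/L)² + c)/((π/L)² + 1) = (1 + c(L/π)²)/(1 + (L/π)²). With (π/L)² = 4*π^2/49 and c = 5/8, the largest admissible constant is α = ((π/L)² + c)/((π/L)² + 1).
Simplifying, α = (245 + 32*π^2)/(8*(4*π^2 + 49)).


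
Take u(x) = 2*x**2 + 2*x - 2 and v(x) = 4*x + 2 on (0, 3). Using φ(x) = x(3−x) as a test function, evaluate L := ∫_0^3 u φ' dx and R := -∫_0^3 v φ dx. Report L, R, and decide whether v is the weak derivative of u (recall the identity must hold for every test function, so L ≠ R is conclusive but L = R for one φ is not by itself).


LHS = -36, RHS = -36. Yes, v = u' weakly.

u(x) = 2*x**2 + 2*x - 2, classical derivative u'(x) = 4*x + 2.
φ(x) = x(3−x), so φ'(x) = 3 - 2*x.
Note φ(0) = φ(3) = 0, so the boundary term u·φ vanishes.
LHS = ∫_0^3 u(x) φ'(x) dx = ∫_0^3 (-4*x^3 + 2*x^2 + 10*x - 6) dx. Term by term:
  ∫_0^3 -4*x^3 dx = -81;  ∫_0^3 2*x^2 dx = 18;  ∫_0^3 10*x dx = 45;
  ∫_0^3 -6 dx = -18.
Sum: -81 + 18 + 45 − 18 = -36.
So LHS = -36.
∫_0^3 v(x) φ(x) dx = ∫_0^3 (-4*x^3 + 10*x^2 + 6*x) dx. Term by term:
  ∫_0^3 -4*x^3 dx = -81;  ∫_0^3 10*x^2 dx = 90;  ∫_0^3 6*x dx = 27.
Sum: -81 + 90 + 27 = 36.
So RHS = -∫_0^3 v(x) φ(x) dx = -36.
LHS = RHS, so the identity holds for this test φ.
Moreover u is smooth here and v(x) = u'(x) = 4*x + 2 pointwise, so the identity holds for every test function. Hence v is the weak derivative of u.


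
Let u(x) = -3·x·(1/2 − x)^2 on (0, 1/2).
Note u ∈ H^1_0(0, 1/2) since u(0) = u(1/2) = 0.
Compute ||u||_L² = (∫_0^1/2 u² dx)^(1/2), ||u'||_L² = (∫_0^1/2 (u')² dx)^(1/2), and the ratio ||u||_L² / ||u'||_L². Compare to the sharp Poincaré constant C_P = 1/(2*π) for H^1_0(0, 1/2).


||u||_L² / ||u'||_L² = sqrt(14)/28 < C_P = 1/(2*π).

u(x) = -3·x·(1/2 − x)^2, so u'(x) = -9*x^2 + 6*x - 3/4.
u(x) = -3·x·(1/2 − x)^2 vanishes at x = 0 and x = 1/2, so u ∈ H^1_0(0, 1/2). Differentiate via the product rule and integrate the resulting polynomials term by term.
  ∫_0^1/2 u² dx = ∫_0^1/2 (9*x^6 - 18*x^5 + 27*x^4/2 - 9*x^3/2 + 9*x^2/16) dx. Term by term:
    ∫_0^1/2 9*x^6 dx = 9/896;  ∫_0^1/2 -18*x^5 dx = -3/64;  ∫_0^1/2 27*x^4/2 dx = 27/320;
    ∫_0^1/2 -9*x^3/2 dx = -9/128;  ∫_0^1/2 9*x^2/16 dx = 3/128.
  Sum: 9/896 − 3/64 + 27/320 − 9/128 + 3/128 = 3/4480.
  ∫_0^1/2 (u')² dx = ∫_0^1/2 (81*x^4 - 108*x^3 + 99*x^2/2 - 9*x + 9/16) dx. Term by term:
    ∫_0^1/2 81*x^4 dx = 81/160;  ∫_0^1/2 -108*x^3 dx = -27/16;  ∫_0^1/2 99*x^2/2 dx = 33/16;
    ∫_0^1/2 -9*x dx = -9/8;  ∫_0^1/2 9/16 dx = 9/32.
  Sum: 81/160 − 27/16 + 33/16 − 9/8 + 9/32 = 3/80.
∫_0^1/2 u² dx = 3/4480, so ||u||_L² = sqrt(210)/560.
∫_0^1/2 (u')² dx = 3/80, so ||u'||_L² = sqrt(15)/20.
Ratio ||u||_L² / ||u'||_L² = sqrt(14)/28.
Sharp Poincaré constant on H^1_0(0, 1/2) is C_P = L/π = 1/(2*π), achieved by sin(2*π·x).
A polynomial bump cannot attain the sharp Poincaré constant (only the first sine eigenfunction does), so the ratio is strictly less than C_P, consistent with ||u||_L² ≤ C_P ||u'||_L².


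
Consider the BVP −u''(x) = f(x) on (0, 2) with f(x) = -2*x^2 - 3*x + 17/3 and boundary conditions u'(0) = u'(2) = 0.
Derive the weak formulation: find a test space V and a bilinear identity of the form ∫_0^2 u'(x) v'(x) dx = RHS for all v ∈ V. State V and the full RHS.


V = H^1(0, 2) (no boundary constraint on v; u is determined up to an additive constant); weak form: ∫_0^2 u'v' dx = ∫_0^2 (-2*x^2 - 3*x + 17/3) v dx for all v ∈ V.

Multiply both sides by a test function v and integrate from 0 to 2:
  ∫_0^2 −u''(x) v(x) dx = ∫_0^2 f(x) v(x) dx.
Integrate the LHS by parts once:
  ∫_0^2 −u'' v dx = −[u'(x) v(x)]_0^2 + ∫_0^2 u'(x) v'(x) dx.
Thus ∫_0^2 u'(x) v'(x) dx = ∫_0^2 f(x) v(x) dx + [u'(x) v(x)]_0^2.
Choose V so that boundary terms are either known or forced to vanish.
u has homogeneous Neumann: u'(0) = u'(2) = 0. So [u' v]_0^2 = 0·v(2) − 0·v(0) = 0 for any v; take V = H^1(0, 2).
Weak formulation: find u (satisfying any essential BC) such that ∫_0^2 u'(x) v'(x) dx = ∫_0^2 f v dx for all v ∈ V (homogeneous Neumann, so boundary terms vanish).
Substituting f(x) = -2*x^2 - 3*x + 17/3, the right-hand side is ∫_0^2 (-2*x^2 - 3*x + 17/3) v dx.
Compatibility check (pure Neumann): taking v ≡ 1 ∈ V gives 0 = ∫_0^2 f dx + (0) − (0), i.e. ∫_0^2 f dx must equal u'(0) − u'(2) = 0. Indeed ∫_0^2 (-2*x^2 - 3*x + 17/3) dx = 0, so the data are compatible. The solution is then unique only up to an additive constant (fix it e.g. by requiring ∫_0^2 u dx = 0).


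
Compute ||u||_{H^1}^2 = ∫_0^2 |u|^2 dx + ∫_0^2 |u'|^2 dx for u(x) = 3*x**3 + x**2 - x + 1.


||u||_{H^1}^2 = 87952/105

The H^1 norm (squared) on an interval (0, L) is
  ||u||_{H^1}^2 = ∫_0^L u(x)^2 dx + ∫_0^L u'(x)^2 dx.
Compute u'(x) = 9*x**2 + 2*x - 1.
Then u(x)^2 = 9*x**6 + 6*x**5 - 5*x**4 + 4*x**3 + 3*x**2 - 2*x + 1 and u'(x)^2 = 81*x**4 + 36*x**3 - 14*x**2 - 4*x + 1.
Integrate each monomial from 0 to 2 using ∫_0^2 c·x^n dx = c·2^(n+1)/(n+1):
  ∫_0^2 u(x)^2 dx = ∫_0^2 (9*x^6 + 6*x^5 - 5*x^4 + 4*x^3 + 3*x^2 - 2*x + 1) dx. Term by term:
    ∫_0^2 9*x^6 dx = 1152/7;  ∫_0^2 6*x^5 dx = 64;  ∫_0^2 -5*x^4 dx = -32;
    ∫_0^2 4*x^3 dx = 16;  ∫_0^2 3*x^2 dx = 8;  ∫_0^2 -2*x dx = -4;
    ∫_0^2 1 dx = 2.
  Sum: 1152/7 + 64 − 32 + 16 + 8 − 4 + 2 = 1530/7.
  ∫_0^2 u'(x)^2 dx = ∫_0^2 (81*x^4 + 36*x^3 - 14*x^2 - 4*x + 1) dx. Term by term:
    ∫_0^2 81*x^4 dx = 2592/5;  ∫_0^2 36*x^3 dx = 144;  ∫_0^2 -14*x^2 dx = -112/3;
    ∫_0^2 -4*x dx = -8;  ∫_0^2 1 dx = 2.
  Sum: 2592/5 + 144 − 112/3 − 8 + 2 = 9286/15.
Adding: ||u||_{H^1}^2 = 1530/7 + 9286/15 = 87952/105.


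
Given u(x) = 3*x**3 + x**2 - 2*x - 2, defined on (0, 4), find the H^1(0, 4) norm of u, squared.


||u||_{H^1}^2 = 842656/21

The H^1 norm (squared) on an interval (0, L) is
  ||u||_{H^1}^2 = ∫_0^L u(x)^2 dx + ∫_0^L u'(x)^2 dx.
Compute u'(x) = 9*x**2 + 2*x - 2.
Then u(x)^2 = 9*x**6 + 6*x**5 - 11*x**4 - 16*x**3 + 8*x + 4 and u'(x)^2 = 81*x**4 + 36*x**3 - 32*x**2 - 8*x + 4.
Integrate each monomial from 0 to 4 using ∫_0^4 c·x^n dx = c·4^(n+1)/(n+1):
  ∫_0^4 u(x)^2 dx = ∫_0^4 (9*x^6 + 6*x^5 - 11*x^4 - 16*x^3 + 8*x + 4) dx. Term by term:
    ∫_0^4 9*x^6 dx = 147456/7;  ∫_0^4 6*x^5 dx = 4096;  ∫_0^4 -11*x^4 dx = -11264/5;
    ∫_0^4 -16*x^3 dx = -1024;  ∫_0^4 8*x dx = 64;  ∫_0^4 4 dx = 16.
  Sum: 147456/7 + 4096 − 11264/5 − 1024 + 64 + 16 = 768752/35.
  ∫_0^4 u'(x)^2 dx = ∫_0^4 (81*x^4 + 36*x^3 - 32*x^2 - 8*x + 4) dx. Term by term:
    ∫_0^4 81*x^4 dx = 82944/5;  ∫_0^4 36*x^3 dx = 2304;  ∫_0^4 -32*x^2 dx = -2048/3;
    ∫_0^4 -8*x dx = -64;  ∫_0^4 4 dx = 16.
  Sum: 82944/5 + 2304 − 2048/3 − 64 + 16 = 272432/15.
Adding: ||u||_{H^1}^2 = 768752/35 + 272432/15 = 842656/21.


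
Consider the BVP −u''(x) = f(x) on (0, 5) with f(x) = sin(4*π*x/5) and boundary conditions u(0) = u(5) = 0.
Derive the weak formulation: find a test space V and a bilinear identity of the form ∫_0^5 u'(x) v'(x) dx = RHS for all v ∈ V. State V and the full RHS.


V = H^1_0(0, 5) (so v(0) = v(5) = 0); weak form: ∫_0^5 u'v' dx = ∫_0^5 (sin(4*π*x/5)) v dx for all v ∈ V.

Multiply both sides by a test function v and integrate from 0 to 5:
  ∫_0^5 −u''(x) v(x) dx = ∫_0^5 f(x) v(x) dx.
Integrate the LHS by parts once:
  ∫_0^5 −u'' v dx = −[u'(x) v(x)]_0^5 + ∫_0^5 u'(x) v'(x) dx.
Thus ∫_0^5 u'(x) v'(x) dx = ∫_0^5 f(x) v(x) dx + [u'(x) v(x)]_0^5.
Choose V so that boundary terms are either known or forced to vanish.
u is Dirichlet: u(0) = u(5) = 0. Let V = H^1_0(0, 5); then v(0) = v(5) = 0, and [u' v]_0^5 = 0.
Weak formulation: find u (satisfying any essential BC) such that ∫_0^5 u'(x) v'(x) dx = ∫_0^5 f v dx for all v ∈ V.
Substituting f(x) = sin(4*π*x/5), the right-hand side is ∫_0^5 (sin(4*π*x/5)) v dx.


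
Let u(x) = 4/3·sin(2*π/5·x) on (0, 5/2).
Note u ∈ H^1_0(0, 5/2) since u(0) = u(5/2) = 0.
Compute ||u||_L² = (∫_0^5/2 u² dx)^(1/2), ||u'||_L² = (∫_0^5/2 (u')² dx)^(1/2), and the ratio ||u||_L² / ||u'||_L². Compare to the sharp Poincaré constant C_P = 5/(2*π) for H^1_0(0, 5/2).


||u||_L² / ||u'||_L² = 5/(2*π) = C_P.

u(x) = 4/3·sin(2*π/5·x), so u'(x) = 8*π*cos(2*π*x/5)/15.
Writing u(x) = A·sin(kπx/L) with A = 4/3 and k = 1, use ∫_0^L sin²(kπx/L) dx = L/2 and ∫_0^L cos²(kπx/L) dx = L/2.
u² = 16/9·sin²(2*π/5·x) and (u')² = 64*π^2/225·cos²(2*π/5·x), and each of sin², cos² integrates to L/2 = 5/4 over (0, 5/2).
∫_0^5/2 u² dx = 20/9, so ||u||_L² = 2*sqrt(5)/3.
∫_0^5/2 (u')² dx = 16*π^2/45, so ||u'||_L² = 4*sqrt(5)*π/15.
Ratio ||u||_L² / ||u'||_L² = 5/(2*π).
Sharp Poincaré constant on H^1_0(0, 5/2) is C_P = L/π = 5/(2*π), achieved by sin(2*π/5·x).
This is the k = 1 eigenfunction (up to amplitude), so the ratio equals the sharp Poincaré constant exactly.


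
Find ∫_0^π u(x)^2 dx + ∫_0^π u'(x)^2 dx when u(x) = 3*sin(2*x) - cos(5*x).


||u||_{H^1(0,π)}^2 = 208/7 + 71*π/2

u'(x) = 5*sin(5*x) + 6*cos(2*x).
Expand u² and (u')² and integrate term by term on (0, π), using: for integers n ≥ 1, ∫_0^π sin²(nx) dx = ∫_0^π cos²(nx) dx = π/2; for n ≠ n', ∫_0^π sin(nx)sin(n'x) dx = ∫_0^π cos(nx)cos(n'x) dx = 0; and by product-to-sum, ∫_0^π sin(nx)cos(n'x) dx = ½∫_0^π [sin((n+n')x) + sin((n−n')x)] dx, which is 0 when n+n' is even and 2n/(n²−n'²) when n+n' is odd (it need not vanish on (0, π)).
  u² squared terms: (-1)²·∫cos(5x)² dx = 1·π/2 = π/2;  (3)²·∫sin(2x)² dx = 9·π/2 = 9*π/2.
  u² cross terms: 2·(-1)·(3)·∫cos(5x)·sin(2x) dx = -6·(-4/21) = 8/7.
  So ∫_0^π u² dx = π/2 + 9*π/2 + 8/7 = 8/7 + 5*π.
  (u')² squared terms: (5)²·∫sin(5x)² dx = 25·π/2 = 25*π/2;  (6)²·∫cos(2x)² dx = 36·π/2 = 18*π.
  (u')² cross terms: 2·(5)·(6)·∫sin(5x)·cos(2x) dx = 60·(10/21) = 200/7.
  So ∫_0^π (u')² dx = 25*π/2 + 18*π + 200/7 = 200/7 + 61*π/2.
||u||_{H^1}^2 = (8/7 + 5*π) + (200/7 + 61*π/2) = 208/7 + 71*π/2.


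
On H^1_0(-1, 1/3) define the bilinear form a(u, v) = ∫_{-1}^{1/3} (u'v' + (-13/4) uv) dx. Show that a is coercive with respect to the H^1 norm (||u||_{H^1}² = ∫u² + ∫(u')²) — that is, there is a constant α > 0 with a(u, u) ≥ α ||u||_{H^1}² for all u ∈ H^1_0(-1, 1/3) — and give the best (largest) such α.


α = (-52 + 9*π^2)/(16 + 9*π^2)

Coercivity of a(·,·) on H^1_0(-1, 1/3) means a(u, u) ≥ α ||u||_{H^1}² for every u ∈ H^1_0.
The interval has length L = 4/3, and Poincaré/coercivity depend only on L. Here a(u, u) = ∫(u')² + (-13/4)·∫u².
Here c = -13/4 < 0 with |c| < (π/L)² = 9*π^2/16, so coercivity still holds. The condition a(u,u) ≥ α||u||_{H^1}² reads (1−α)∫(u')² ≥ (α−c)∫u². Any admissible α is ≤ 1 (rapidly oscillating u have ∫u²/∫(u')² → 0), and α = 1 would force 0 ≥ (1−c)∫u², impossible since c < 1; so 1−α > 0. By the sharp Poincaré inequality on H^1_0 of an interval of length L, ∫(u')² ≥ (π/L)²∫u² with equality for the first sine mode sin(π(x−x₀)/L) (x₀ the left endpoint), so the inequality holds for all u iff (1−α)(π/L)² ≥ α − c, i.e. α ≤ ((π/L)² + c)/((π/L)² + 1) = (1 + c(L/π)²)/(1 + (L/π)²). (Direct route, valid since c ≤ 0: Poincaré gives c∫u² ≥ c(L/π)²∫(u')², so a(u,u) ≥ (1 + c(L/π)²)∫(u')², while ||u||_{H^1}² ≤ (1 + (L/π)²)∫(u')²; dividing yields the same α.) With (π/L)² = 9*π^2/16 and c = -13/4, the largest admissible constant is α = ((π/L)² + c)/((π/L)² + 1).
Simplifying, α = (-52 + 9*π^2)/(16 + 9*π^2).


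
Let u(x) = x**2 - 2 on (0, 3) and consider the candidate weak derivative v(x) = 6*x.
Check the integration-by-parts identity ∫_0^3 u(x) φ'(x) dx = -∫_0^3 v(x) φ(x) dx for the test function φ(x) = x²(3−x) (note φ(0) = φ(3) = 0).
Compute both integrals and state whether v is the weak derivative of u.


LHS = -243/10, RHS = -729/10. No, v is not the weak derivative of u.

u(x) = x**2 - 2, classical derivative u'(x) = 2*x.
φ(x) = x²(3−x), so φ'(x) = 3*x*(2 - x).
Note φ(0) = φ(3) = 0, so the boundary term u·φ vanishes.
LHS = ∫_0^3 u(x) φ'(x) dx = ∫_0^3 (-3*x^4 + 6*x^3 + 6*x^2 - 12*x) dx. Term by term:
  ∫_0^3 -3*x^4 dx = -729/5;  ∫_0^3 6*x^3 dx = 243/2;  ∫_0^3 6*x^2 dx = 54;
  ∫_0^3 -12*x dx = -54.
Sum: -729/5 + 243/2 + 54 − 54 = -243/10.
So LHS = -243/10.
∫_0^3 v(x) φ(x) dx = ∫_0^3 (-6*x^4 + 18*x^3) dx. Term by term:
  ∫_0^3 -6*x^4 dx = -1458/5;  ∫_0^3 18*x^3 dx = 729/2.
Sum: -1458/5 + 729/2 = 729/10.
So RHS = -∫_0^3 v(x) φ(x) dx = -729/10.
LHS − RHS = 243/5 ≠ 0, so the identity fails.
(For a valid weak derivative the identity must hold for EVERY test function, in particular this one. The failure shows v is NOT the weak derivative of u.)
Correct weak derivative would be u'(x) = 2*x.


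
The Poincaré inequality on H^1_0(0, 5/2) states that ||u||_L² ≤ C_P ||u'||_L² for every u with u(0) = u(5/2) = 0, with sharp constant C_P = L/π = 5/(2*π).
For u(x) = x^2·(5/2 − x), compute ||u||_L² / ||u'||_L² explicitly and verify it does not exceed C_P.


||u||_L² / ||u'||_L² = 5*sqrt(14)/28 < C_P = 5/(2*π).

u(x) = x^2·(5/2 − x), so u'(x) = x*(5 - 3*x).
u(x) = x^2·(5/2 − x) vanishes at x = 0 and x = 5/2, so u ∈ H^1_0(0, 5/2). Differentiate via the product rule and integrate the resulting polynomials term by term.
  ∫_0^5/2 u² dx = ∫_0^5/2 (x^6 - 5*x^5 + 25*x^4/4) dx. Term by term:
    ∫_0^5/2 x^6 dx = 78125/896;  ∫_0^5/2 -5*x^5 dx = -78125/384;  ∫_0^5/2 25*x^4/4 dx = 15625/128.
  Sum: 78125/896 − 78125/384 + 15625/128 = 15625/2688.
  ∫_0^5/2 (u')² dx = ∫_0^5/2 (9*x^4 - 30*x^3 + 25*x^2) dx. Term by term:
    ∫_0^5/2 9*x^4 dx = 5625/32;  ∫_0^5/2 -30*x^3 dx = -9375/32;  ∫_0^5/2 25*x^2 dx = 3125/24.
  Sum: 5625/32 − 9375/32 + 3125/24 = 625/48.
∫_0^5/2 u² dx = 15625/2688, so ||u||_L² = 125*sqrt(42)/336.
∫_0^5/2 (u')² dx = 625/48, so ||u'||_L² = 25*sqrt(3)/12.
Ratio ||u||_L² / ||u'||_L² = 5*sqrt(14)/28.
Sharp Poincaré constant on H^1_0(0, 5/2) is C_P = L/π = 5/(2*π), achieved by sin(2*π/5·x).
A polynomial bump cannot attain the sharp Poincaré constant (only the first sine eigenfunction does), so the ratio is strictly less than C_P, consistent with ||u||_L² ≤ C_P ||u'||_L².


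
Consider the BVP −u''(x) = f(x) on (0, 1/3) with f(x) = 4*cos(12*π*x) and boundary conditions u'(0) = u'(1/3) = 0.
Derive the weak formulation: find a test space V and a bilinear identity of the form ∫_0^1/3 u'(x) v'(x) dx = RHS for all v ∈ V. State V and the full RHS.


V = H^1(0, 1/3) (no boundary constraint on v; u is determined up to an additive constant); weak form: ∫_0^1/3 u'v' dx = ∫_0^1/3 (4*cos(12*π*x)) v dx for all v ∈ V.

Multiply both sides by a test function v and integrate from 0 to 1/3:
  ∫_0^1/3 −u''(x) v(x) dx = ∫_0^1/3 f(x) v(x) dx.
Integrate the LHS by parts once:
  ∫_0^1/3 −u'' v dx = −[u'(x) v(x)]_0^1/3 + ∫_0^1/3 u'(x) v'(x) dx.
Thus ∫_0^1/3 u'(x) v'(x) dx = ∫_0^1/3 f(x) v(x) dx + [u'(x) v(x)]_0^1/3.
Choose V so that boundary terms are either known or forced to vanish.
u has homogeneous Neumann: u'(0) = u'(1/3) = 0. So [u' v]_0^1/3 = 0·v(1/3) − 0·v(0) = 0 for any v; take V = H^1(0, 1/3).
Weak formulation: find u (satisfying any essential BC) such that ∫_0^1/3 u'(x) v'(x) dx = ∫_0^1/3 f v dx for all v ∈ V (homogeneous Neumann, so boundary terms vanish).
Substituting f(x) = 4*cos(12*π*x), the right-hand side is ∫_0^1/3 (4*cos(12*π*x)) v dx.
Compatibility check (pure Neumann): taking v ≡ 1 ∈ V gives 0 = ∫_0^1/3 f dx + (0) − (0), i.e. ∫_0^1/3 f dx must equal u'(0) − u'(1/3) = 0. Indeed ∫_0^1/3 (4*cos(12*π*x)) dx = 0, so the data are compatible. The solution is then unique only up to an additive constant (fix it e.g. by requiring ∫_0^1/3 u dx = 0).


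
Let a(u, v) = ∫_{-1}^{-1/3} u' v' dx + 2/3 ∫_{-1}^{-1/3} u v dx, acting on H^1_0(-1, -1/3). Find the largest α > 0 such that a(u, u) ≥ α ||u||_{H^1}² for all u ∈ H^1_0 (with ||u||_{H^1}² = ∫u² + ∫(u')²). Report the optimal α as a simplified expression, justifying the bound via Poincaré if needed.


α = (8 + 27*π^2)/(3*(4 + 9*π^2))

Coercivity of a(·,·) on H^1_0(-1, -1/3) means a(u, u) ≥ α ||u||_{H^1}² for every u ∈ H^1_0.
The interval has length L = 2/3, and Poincaré/coercivity depend only on L. Here a(u, u) = ∫(u')² + (2/3)·∫u².
Here 0 < c = 2/3 < 1. The condition a(u,u) ≥ α||u||_{H^1}² reads (1−α)∫(u')² ≥ (α−c)∫u². Any admissible α is ≤ 1 (rapidly oscillating u have ∫u²/∫(u')² → 0), and α = 1 would force 0 ≥ (1−c)∫u², impossible since c < 1; so 1−α > 0. By the sharp Poincaré inequality on H^1_0 of an interval of length L, ∫(u')² ≥ (π/L)²∫u² with equality for the first sine mode sin(π(x−x₀)/L) (x₀ the left endpoint), so the inequality holds for all u iff (1−α)(π/L)² ≥ α − c, i.e. α ≤ ((π/L)² + c)/((π/L)² + 1) = (1 + c(L/π)²)/(1 + (L/π)²). With (π/L)² = 9*π^2/4 and c = 2/3, the largest admissible constant is α = ((π/L)² + c)/((π/L)² + 1).
Simplifying, α = (8 + 27*π^2)/(3*(4 + 9*π^2)).


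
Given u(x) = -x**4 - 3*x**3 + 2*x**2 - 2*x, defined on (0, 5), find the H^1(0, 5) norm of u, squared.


||u||_{H^1}^2 = 33976895/36

The H^1 norm (squared) on an interval (0, L) is
  ||u||_{H^1}^2 = ∫_0^L u(x)^2 dx + ∫_0^L u'(x)^2 dx.
Compute u'(x) = -4*x**3 - 9*x**2 + 4*x - 2.
Then u(x)^2 = x**8 + 6*x**7 + 5*x**6 - 8*x**5 + 16*x**4 - 8*x**3 + 4*x**2 and u'(x)^2 = 16*x**6 + 72*x**5 + 49*x**4 - 56*x**3 + 52*x**2 - 16*x + 4.
Integrate each monomial from 0 to 5 using ∫_0^5 c·x^n dx = c·5^(n+1)/(n+1):
  ∫_0^5 u(x)^2 dx = ∫_0^5 (x^8 + 6*x^7 + 5*x^6 - 8*x^5 + 16*x^4 - 8*x^3 + 4*x^2) dx. Term by term:
    ∫_0^5 x^8 dx = 1953125/9;  ∫_0^5 6*x^7 dx = 1171875/4;  ∫_0^5 5*x^6 dx = 390625/7;
    ∫_0^5 -8*x^5 dx = -62500/3;  ∫_0^5 16*x^4 dx = 10000;  ∫_0^5 -8*x^3 dx = -1250;
    ∫_0^5 4*x^2 dx = 500/3.
  Sum: 1953125/9 + 1171875/4 + 390625/7 − 62500/3 + 10000 − 1250 + 500/3 = 139575125/252.
  ∫_0^5 u'(x)^2 dx = ∫_0^5 (16*x^6 + 72*x^5 + 49*x^4 - 56*x^3 + 52*x^2 - 16*x + 4) dx. Term by term:
    ∫_0^5 16*x^6 dx = 1250000/7;  ∫_0^5 72*x^5 dx = 187500;  ∫_0^5 49*x^4 dx = 30625;
    ∫_0^5 -56*x^3 dx = -8750;  ∫_0^5 52*x^2 dx = 6500/3;  ∫_0^5 -16*x dx = -200;
    ∫_0^5 4 dx = 20.
  Sum: 1250000/7 + 187500 + 30625 − 8750 + 6500/3 − 200 + 20 = 8188595/21.
Adding: ||u||_{H^1}^2 = 139575125/252 + 8188595/21 = 33976895/36.
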